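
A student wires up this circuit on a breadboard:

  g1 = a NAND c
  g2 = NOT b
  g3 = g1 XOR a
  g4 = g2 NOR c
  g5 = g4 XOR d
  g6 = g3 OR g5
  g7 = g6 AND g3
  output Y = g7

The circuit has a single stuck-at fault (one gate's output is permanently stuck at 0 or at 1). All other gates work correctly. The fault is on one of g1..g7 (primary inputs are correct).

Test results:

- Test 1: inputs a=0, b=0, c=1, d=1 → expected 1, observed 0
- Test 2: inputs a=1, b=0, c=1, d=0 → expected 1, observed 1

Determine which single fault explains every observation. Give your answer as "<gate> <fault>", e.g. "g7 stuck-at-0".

Fault-free values for test 1 (a=0, b=0, c=1, d=1): g1=1, g2=1, g3=1, g4=0, g5=1, g6=1, g7=1, giving Y=1. Observed 0.
Test 1: faults giving observed 0 are {g1 stuck-at-0, g3 stuck-at-0, g6 stuck-at-0, g7 stuck-at-0}.
Test 2 (a=1, b=0, c=1, d=0): fault-free g1=0, g2=1, g3=1, g4=0, g5=0, g6=1, g7=1 → 1; observed 1. Eliminates g3 stuck-at-0, g6 stuck-at-0, g7 stuck-at-0.
Only g1 stuck-at-0 is consistent with every test.

g1 stuck-at-0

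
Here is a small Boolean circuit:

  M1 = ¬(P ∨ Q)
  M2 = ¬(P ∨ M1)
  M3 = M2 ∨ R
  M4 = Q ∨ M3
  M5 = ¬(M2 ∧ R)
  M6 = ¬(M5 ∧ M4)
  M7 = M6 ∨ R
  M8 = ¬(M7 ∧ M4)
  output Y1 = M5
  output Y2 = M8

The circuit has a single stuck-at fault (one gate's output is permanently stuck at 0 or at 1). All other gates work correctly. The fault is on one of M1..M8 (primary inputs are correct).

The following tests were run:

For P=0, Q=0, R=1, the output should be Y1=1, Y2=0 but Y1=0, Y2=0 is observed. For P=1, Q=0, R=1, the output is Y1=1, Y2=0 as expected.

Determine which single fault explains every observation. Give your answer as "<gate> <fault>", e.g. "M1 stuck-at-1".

M1 stuck-at-0

Fault-free values for test 1 (P=0, Q=0, R=1): M1=1, M2=0, M3=1, M4=1, M5=1, M6=0, M7=1, M8=0, giving Y1=1, Y2=0. Observed Y1=0, Y2=0.
Test 1: faults giving observed Y1=0, Y2=0 are {M1 stuck-at-0, M2 stuck-at-1, M5 stuck-at-0}.
Test 2 (P=1, Q=0, R=1): fault-free M1=0, M2=0, M3=1, M4=1, M5=1, M6=0, M7=1, M8=0 → Y1=1, Y2=0; observed Y1=1, Y2=0. Eliminates M2 stuck-at-1, M5 stuck-at-0.
Only M1 stuck-at-0 is consistent with every test.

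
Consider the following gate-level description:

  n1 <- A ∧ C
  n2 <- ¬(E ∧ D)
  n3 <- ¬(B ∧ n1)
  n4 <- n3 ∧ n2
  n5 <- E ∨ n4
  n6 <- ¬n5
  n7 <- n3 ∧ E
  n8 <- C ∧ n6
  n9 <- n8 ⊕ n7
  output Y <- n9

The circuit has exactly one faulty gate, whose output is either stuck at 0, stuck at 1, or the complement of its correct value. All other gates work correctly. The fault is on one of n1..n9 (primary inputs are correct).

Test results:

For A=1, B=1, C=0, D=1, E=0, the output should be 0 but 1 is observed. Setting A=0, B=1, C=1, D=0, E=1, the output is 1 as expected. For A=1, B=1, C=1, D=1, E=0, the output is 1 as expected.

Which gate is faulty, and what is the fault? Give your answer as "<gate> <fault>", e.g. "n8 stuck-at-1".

Fault-free values for test 1 (A=1, B=1, C=0, D=1, E=0): n1=0, n2=1, n3=1, n4=1, n5=1, n6=0, n7=0, n8=0, n9=0, giving Y=0. Observed 1.
Test 1: faults giving observed 1 are {n7 stuck-at-1, n7 inverted output, n8 stuck-at-1, n8 inverted output, n9 stuck-at-1, n9 inverted output}.
Test 2 (A=0, B=1, C=1, D=0, E=1): fault-free n1=0, n2=1, n3=1, n4=1, n5=1, n6=0, n7=1, n8=0, n9=1 → 1; observed 1. Eliminates n7 inverted output, n8 stuck-at-1, n8 inverted output, n9 inverted output.
Test 3 (A=1, B=1, C=1, D=1, E=0): fault-free n1=1, n2=1, n3=0, n4=0, n5=0, n6=1, n7=0, n8=1, n9=1 → 1; observed 1. Eliminates n7 stuck-at-1.
Only n9 stuck-at-1 is consistent with every test.

n9 stuck-at-1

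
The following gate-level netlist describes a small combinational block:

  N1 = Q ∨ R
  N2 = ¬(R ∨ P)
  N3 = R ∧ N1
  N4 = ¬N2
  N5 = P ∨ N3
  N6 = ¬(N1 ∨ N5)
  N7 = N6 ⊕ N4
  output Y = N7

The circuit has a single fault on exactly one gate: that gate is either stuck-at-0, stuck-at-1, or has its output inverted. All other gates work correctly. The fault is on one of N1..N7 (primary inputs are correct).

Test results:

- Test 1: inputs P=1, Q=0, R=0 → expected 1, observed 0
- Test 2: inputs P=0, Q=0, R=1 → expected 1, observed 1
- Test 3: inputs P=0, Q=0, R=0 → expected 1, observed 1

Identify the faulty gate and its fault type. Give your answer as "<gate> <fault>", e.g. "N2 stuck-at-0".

N5 stuck-at-0

Fault-free values for test 1 (P=1, Q=0, R=0): N1=0, N2=0, N3=0, N4=1, N5=1, N6=0, N7=1, giving Y=1. Observed 0.
Test 1: faults giving observed 0 are {N2 stuck-at-1, N2 inverted output, N4 stuck-at-0, N4 inverted output, N5 stuck-at-0, N5 inverted output, N6 stuck-at-1, N6 inverted output, N7 stuck-at-0, N7 inverted output}.
Test 2 (P=0, Q=0, R=1): fault-free N1=1, N2=0, N3=1, N4=1, N5=1, N6=0, N7=1 → 1; observed 1. Eliminates N2 stuck-at-1, N2 inverted output, N4 stuck-at-0, N4 inverted output, N6 stuck-at-1, N6 inverted output, N7 stuck-at-0, N7 inverted output.
Test 3 (P=0, Q=0, R=0): fault-free N1=0, N2=1, N3=0, N4=0, N5=0, N6=1, N7=1 → 1; observed 1. Eliminates N5 inverted output.
Only N5 stuck-at-0 is consistent with every test.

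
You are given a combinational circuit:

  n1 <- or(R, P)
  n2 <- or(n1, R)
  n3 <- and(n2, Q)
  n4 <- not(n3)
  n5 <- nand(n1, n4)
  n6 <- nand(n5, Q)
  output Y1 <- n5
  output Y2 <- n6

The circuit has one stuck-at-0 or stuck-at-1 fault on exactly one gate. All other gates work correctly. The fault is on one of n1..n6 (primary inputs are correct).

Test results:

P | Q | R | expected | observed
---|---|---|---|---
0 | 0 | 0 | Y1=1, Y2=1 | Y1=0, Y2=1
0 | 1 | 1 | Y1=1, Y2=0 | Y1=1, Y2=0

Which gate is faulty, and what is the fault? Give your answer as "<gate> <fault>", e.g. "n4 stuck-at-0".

Fault-free values for test 1 (P=0, Q=0, R=0): n1=0, n2=0, n3=0, n4=1, n5=1, n6=1, giving Y1=1, Y2=1. Observed Y1=0, Y2=1.
Test 1: faults giving observed Y1=0, Y2=1 are {n1 stuck-at-1, n5 stuck-at-0}.
Test 2 (P=0, Q=1, R=1): fault-free n1=1, n2=1, n3=1, n4=0, n5=1, n6=0 → Y1=1, Y2=0; observed Y1=1, Y2=0. Eliminates n5 stuck-at-0.
Only n1 stuck-at-1 is consistent with every test.

n1 stuck-at-1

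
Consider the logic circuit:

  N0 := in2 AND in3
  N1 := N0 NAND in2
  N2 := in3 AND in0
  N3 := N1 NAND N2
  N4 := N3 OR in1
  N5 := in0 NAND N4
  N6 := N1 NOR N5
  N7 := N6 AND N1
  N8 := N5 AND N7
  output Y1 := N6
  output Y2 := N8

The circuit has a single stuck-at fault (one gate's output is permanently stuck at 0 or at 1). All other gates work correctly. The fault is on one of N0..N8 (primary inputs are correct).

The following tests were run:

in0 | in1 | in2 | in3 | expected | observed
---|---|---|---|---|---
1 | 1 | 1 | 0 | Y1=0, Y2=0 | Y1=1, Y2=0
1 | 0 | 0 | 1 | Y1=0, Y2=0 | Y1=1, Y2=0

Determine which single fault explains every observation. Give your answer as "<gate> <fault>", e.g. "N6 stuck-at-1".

N1 stuck-at-0

Fault-free values for test 1 (in0=1, in1=1, in2=1, in3=0): N0=0, N1=1, N2=0, N3=1, N4=1, N5=0, N6=0, N7=0, N8=0, giving Y1=0, Y2=0. Observed Y1=1, Y2=0.
Test 1: faults giving observed Y1=1, Y2=0 are {N0 stuck-at-1, N1 stuck-at-0, N6 stuck-at-1}.
Test 2 (in0=1, in1=0, in2=0, in3=1): fault-free N0=0, N1=1, N2=1, N3=0, N4=0, N5=1, N6=0, N7=0, N8=0 → Y1=0, Y2=0; observed Y1=1, Y2=0. Eliminates N0 stuck-at-1, N6 stuck-at-1.
Only N1 stuck-at-0 is consistent with every test.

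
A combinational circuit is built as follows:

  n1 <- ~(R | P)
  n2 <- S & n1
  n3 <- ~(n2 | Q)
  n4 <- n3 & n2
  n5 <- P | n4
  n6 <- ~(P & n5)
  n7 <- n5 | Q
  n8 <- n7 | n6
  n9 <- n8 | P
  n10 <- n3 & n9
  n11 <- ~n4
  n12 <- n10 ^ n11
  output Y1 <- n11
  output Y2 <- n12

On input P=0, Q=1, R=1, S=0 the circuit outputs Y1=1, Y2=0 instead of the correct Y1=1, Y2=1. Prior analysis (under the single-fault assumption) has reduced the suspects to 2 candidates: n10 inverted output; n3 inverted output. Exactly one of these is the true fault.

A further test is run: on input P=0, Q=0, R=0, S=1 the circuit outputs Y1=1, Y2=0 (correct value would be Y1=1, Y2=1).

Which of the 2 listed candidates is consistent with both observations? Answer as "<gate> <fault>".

n10 inverted output

Evaluate each candidate on input P=0, Q=0, R=0, S=1:
  n10 inverted output: n1=1, n2=1, n3=0, n4=0, n5=0, n6=1, n7=0, n8=1, n9=1, n10=1 [inverted output], n11=1, n12=0 → Y1=1, Y2=0 — matches
  n3 inverted output: n1=1, n2=1, n3=1 [inverted output], n4=1, n5=1, n6=1, n7=1, n8=1, n9=1, n10=1, n11=0, n12=1 → Y1=0, Y2=1 — eliminated
Only n10 inverted output reproduces the observed Y1=1, Y2=0.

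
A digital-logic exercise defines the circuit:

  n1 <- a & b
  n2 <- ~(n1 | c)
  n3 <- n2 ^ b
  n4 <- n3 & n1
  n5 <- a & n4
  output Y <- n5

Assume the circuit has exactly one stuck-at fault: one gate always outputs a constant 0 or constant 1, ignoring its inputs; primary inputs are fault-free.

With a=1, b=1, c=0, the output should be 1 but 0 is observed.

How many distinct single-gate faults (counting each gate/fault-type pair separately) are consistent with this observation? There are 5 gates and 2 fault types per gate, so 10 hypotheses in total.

Fault-free: n1=1, n2=0, n3=1, n4=1, n5=1 → 1. Observed 0.
  n1 stuck-at-0: output 0 ✓
  n1 stuck-at-1: output 1 ✗
  n2 stuck-at-0: output 1 ✗
  n2 stuck-at-1: output 0 ✓
  n3 stuck-at-0: output 0 ✓
  n3 stuck-at-1: output 1 ✗
  n4 stuck-at-0: output 0 ✓
  n4 stuck-at-1: output 1 ✗
  n5 stuck-at-0: output 0 ✓
  n5 stuck-at-1: output 1 ✗
Consistent faults: {n1 stuck-at-0, n2 stuck-at-1, n3 stuck-at-0, n4 stuck-at-0, n5 stuck-at-0} — 5 in all.

5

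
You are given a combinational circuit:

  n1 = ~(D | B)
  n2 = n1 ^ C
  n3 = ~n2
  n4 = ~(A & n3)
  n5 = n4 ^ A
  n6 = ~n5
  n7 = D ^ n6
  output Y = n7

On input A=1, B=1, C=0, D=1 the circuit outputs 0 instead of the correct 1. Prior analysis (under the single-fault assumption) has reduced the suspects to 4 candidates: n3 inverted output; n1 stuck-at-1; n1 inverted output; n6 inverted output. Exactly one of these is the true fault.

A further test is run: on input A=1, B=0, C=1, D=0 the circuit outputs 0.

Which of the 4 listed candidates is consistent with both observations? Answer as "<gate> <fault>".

Evaluate each candidate on input A=1, B=0, C=1, D=0:
  n3 inverted output: n1=1, n2=0, n3=0 [inverted output], n4=1, n5=0, n6=1, n7=1 → 1 — eliminated
  n1 stuck-at-1: n1=1 [stuck-at-1], n2=0, n3=1, n4=0, n5=1, n6=0, n7=0 → 0 — matches
  n1 inverted output: n1=0 [inverted output], n2=1, n3=0, n4=1, n5=0, n6=1, n7=1 → 1 — eliminated
  n6 inverted output: n1=1, n2=0, n3=1, n4=0, n5=1, n6=1 [inverted output], n7=1 → 1 — eliminated
Only n1 stuck-at-1 reproduces the observed 0.

n1 stuck-at-1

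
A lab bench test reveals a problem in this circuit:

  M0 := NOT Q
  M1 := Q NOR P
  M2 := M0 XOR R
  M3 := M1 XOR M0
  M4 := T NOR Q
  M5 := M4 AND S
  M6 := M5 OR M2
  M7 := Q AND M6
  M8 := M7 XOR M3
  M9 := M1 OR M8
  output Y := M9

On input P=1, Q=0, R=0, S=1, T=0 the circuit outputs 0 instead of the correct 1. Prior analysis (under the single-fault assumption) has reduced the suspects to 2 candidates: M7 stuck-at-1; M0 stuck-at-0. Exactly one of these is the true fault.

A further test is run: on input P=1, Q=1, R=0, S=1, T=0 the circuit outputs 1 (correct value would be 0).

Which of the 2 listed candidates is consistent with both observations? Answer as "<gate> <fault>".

M7 stuck-at-1

Evaluate each candidate on input P=1, Q=1, R=0, S=1, T=0:
  M7 stuck-at-1: M0=0, M1=0, M2=0, M3=0, M4=0, M5=0, M6=0, M7=1 [stuck-at-1], M8=1, M9=1 → 1 — matches
  M0 stuck-at-0: M0=0 [stuck-at-0], M1=0, M2=0, M3=0, M4=0, M5=0, M6=0, M7=0, M8=0, M9=0 → 0 — eliminated
Only M7 stuck-at-1 reproduces the observed 1.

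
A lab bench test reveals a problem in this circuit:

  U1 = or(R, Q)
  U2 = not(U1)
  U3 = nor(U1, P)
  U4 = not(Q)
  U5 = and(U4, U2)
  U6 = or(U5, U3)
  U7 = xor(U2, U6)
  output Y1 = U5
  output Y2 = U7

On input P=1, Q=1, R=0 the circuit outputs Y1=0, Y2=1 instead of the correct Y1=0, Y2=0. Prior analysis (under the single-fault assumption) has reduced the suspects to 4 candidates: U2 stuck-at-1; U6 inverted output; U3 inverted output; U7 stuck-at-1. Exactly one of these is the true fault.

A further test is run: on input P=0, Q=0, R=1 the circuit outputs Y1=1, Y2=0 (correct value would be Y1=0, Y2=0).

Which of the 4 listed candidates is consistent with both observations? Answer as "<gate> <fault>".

Evaluate each candidate on input P=0, Q=0, R=1:
  U2 stuck-at-1: U1=1, U2=1 [stuck-at-1], U3=0, U4=1, U5=1, U6=1, U7=0 → Y1=1, Y2=0 — matches
  U6 inverted output: U1=1, U2=0, U3=0, U4=1, U5=0, U6=1 [inverted output], U7=1 → Y1=0, Y2=1 — eliminated
  U3 inverted output: U1=1, U2=0, U3=1 [inverted output], U4=1, U5=0, U6=1, U7=1 → Y1=0, Y2=1 — eliminated
  U7 stuck-at-1: U1=1, U2=0, U3=0, U4=1, U5=0, U6=0, U7=1 [stuck-at-1] → Y1=0, Y2=1 — eliminated
Only U2 stuck-at-1 reproduces the observed Y1=1, Y2=0.

U2 stuck-at-1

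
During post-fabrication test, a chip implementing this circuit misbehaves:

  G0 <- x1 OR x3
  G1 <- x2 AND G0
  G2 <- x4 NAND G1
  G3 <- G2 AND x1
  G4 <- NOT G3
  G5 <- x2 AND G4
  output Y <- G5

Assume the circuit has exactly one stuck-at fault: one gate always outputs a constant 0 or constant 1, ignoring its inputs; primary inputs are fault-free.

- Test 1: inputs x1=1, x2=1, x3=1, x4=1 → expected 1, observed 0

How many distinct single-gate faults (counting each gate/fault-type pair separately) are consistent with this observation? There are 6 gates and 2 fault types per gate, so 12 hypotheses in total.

Fault-free: G0=1, G1=1, G2=0, G3=0, G4=1, G5=1 → 1. Observed 0.
  G0 stuck-at-0: output 0 ✓
  G0 stuck-at-1: output 1 ✗
  G1 stuck-at-0: output 0 ✓
  G1 stuck-at-1: output 1 ✗
  G2 stuck-at-0: output 1 ✗
  G2 stuck-at-1: output 0 ✓
  G3 stuck-at-0: output 1 ✗
  G3 stuck-at-1: output 0 ✓
  G4 stuck-at-0: output 0 ✓
  G4 stuck-at-1: output 1 ✗
  G5 stuck-at-0: output 0 ✓
  G5 stuck-at-1: output 1 ✗
Consistent faults: {G0 stuck-at-0, G1 stuck-at-0, G2 stuck-at-1, G3 stuck-at-1, G4 stuck-at-0, G5 stuck-at-0} — 6 in all.

6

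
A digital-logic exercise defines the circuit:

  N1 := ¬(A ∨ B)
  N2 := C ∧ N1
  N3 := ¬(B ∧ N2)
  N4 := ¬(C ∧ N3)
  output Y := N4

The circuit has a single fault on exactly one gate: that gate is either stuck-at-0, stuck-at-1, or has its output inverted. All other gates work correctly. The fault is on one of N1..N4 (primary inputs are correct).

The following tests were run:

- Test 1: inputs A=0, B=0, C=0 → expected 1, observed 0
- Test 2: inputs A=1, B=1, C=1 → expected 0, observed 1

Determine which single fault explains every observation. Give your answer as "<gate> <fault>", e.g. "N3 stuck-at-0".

Fault-free values for test 1 (A=0, B=0, C=0): N1=1, N2=0, N3=1, N4=1, giving Y=1. Observed 0.
Test 1: faults giving observed 0 are {N4 stuck-at-0, N4 inverted output}.
Test 2 (A=1, B=1, C=1): fault-free N1=0, N2=0, N3=1, N4=0 → 0; observed 1. Eliminates N4 stuck-at-0.
Only N4 inverted output is consistent with every test.

N4 inverted output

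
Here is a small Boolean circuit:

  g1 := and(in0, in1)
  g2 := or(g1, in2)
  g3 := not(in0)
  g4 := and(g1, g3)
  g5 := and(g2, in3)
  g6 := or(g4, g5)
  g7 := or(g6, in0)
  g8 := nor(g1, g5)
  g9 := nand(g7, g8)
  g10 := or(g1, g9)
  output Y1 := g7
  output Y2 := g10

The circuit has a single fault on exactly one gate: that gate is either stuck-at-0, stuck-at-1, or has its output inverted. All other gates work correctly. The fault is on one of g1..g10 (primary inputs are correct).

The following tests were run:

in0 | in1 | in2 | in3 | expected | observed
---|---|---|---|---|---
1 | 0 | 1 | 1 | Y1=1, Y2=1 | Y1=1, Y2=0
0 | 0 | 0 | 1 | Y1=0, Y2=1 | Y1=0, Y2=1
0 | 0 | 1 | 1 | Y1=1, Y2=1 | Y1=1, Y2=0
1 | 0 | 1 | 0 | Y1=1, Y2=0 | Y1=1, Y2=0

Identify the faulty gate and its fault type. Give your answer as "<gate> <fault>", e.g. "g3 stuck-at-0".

Fault-free values for test 1 (in0=1, in1=0, in2=1, in3=1): g1=0, g2=1, g3=0, g4=0, g5=1, g6=1, g7=1, g8=0, g9=1, g10=1, giving Y1=1, Y2=1. Observed Y1=1, Y2=0.
Test 1: faults giving observed Y1=1, Y2=0 are {g2 stuck-at-0, g2 inverted output, g5 stuck-at-0, g5 inverted output, g8 stuck-at-1, g8 inverted output, g9 stuck-at-0, g9 inverted output, g10 stuck-at-0, g10 inverted output}.
Test 2 (in0=0, in1=0, in2=0, in3=1): fault-free g1=0, g2=0, g3=1, g4=0, g5=0, g6=0, g7=0, g8=1, g9=1, g10=1 → Y1=0, Y2=1; observed Y1=0, Y2=1. Eliminates g2 inverted output, g5 inverted output, g9 stuck-at-0, g9 inverted output, g10 stuck-at-0, g10 inverted output.
Test 3 (in0=0, in1=0, in2=1, in3=1): fault-free g1=0, g2=1, g3=1, g4=0, g5=1, g6=1, g7=1, g8=0, g9=1, g10=1 → Y1=1, Y2=1; observed Y1=1, Y2=0. Eliminates g2 stuck-at-0, g5 stuck-at-0.
Test 4 (in0=1, in1=0, in2=1, in3=0): fault-free g1=0, g2=1, g3=0, g4=0, g5=0, g6=0, g7=1, g8=1, g9=0, g10=0 → Y1=1, Y2=0; observed Y1=1, Y2=0. Eliminates g8 inverted output.
Only g8 stuck-at-1 is consistent with every test.

g8 stuck-at-1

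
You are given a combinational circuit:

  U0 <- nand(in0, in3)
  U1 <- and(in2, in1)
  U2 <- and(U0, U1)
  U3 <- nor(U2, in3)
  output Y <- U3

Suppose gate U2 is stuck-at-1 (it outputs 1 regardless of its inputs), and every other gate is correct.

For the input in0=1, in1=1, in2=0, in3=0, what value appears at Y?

Propagate with U2 forced: U0=1, U1=0, U2=1 [stuck-at-1], U3=0.
So Y = 0. (Without the fault it would be 1.)

0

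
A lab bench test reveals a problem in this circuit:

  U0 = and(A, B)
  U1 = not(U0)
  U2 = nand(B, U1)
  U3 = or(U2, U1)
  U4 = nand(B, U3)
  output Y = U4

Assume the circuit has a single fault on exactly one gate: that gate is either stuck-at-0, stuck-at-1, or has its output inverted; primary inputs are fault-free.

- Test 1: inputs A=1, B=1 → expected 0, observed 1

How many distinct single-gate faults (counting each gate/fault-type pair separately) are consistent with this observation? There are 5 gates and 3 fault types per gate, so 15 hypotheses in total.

6

Fault-free: U0=1, U1=0, U2=1, U3=1, U4=0 → 0. Observed 1.
  U0: none of the 3 fault types match ✗
  U1: none of the 3 fault types match ✗
  U2: stuck-at-0, inverted output ✓; others ✗
  U3: stuck-at-0, inverted output ✓; others ✗
  U4: stuck-at-1, inverted output ✓; others ✗
Consistent faults: {U2 stuck-at-0, U2 inverted output, U3 stuck-at-0, U3 inverted output, U4 stuck-at-1, U4 inverted output} — 6 in all.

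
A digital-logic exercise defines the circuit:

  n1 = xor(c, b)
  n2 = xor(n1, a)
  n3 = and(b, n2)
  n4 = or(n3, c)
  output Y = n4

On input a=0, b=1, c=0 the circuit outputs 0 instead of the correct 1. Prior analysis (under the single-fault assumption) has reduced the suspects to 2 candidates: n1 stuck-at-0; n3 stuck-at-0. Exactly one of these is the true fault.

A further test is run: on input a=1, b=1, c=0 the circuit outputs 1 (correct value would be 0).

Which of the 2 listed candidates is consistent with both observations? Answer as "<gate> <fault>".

Evaluate each candidate on input a=1, b=1, c=0:
  n1 stuck-at-0: n1=0 [stuck-at-0], n2=1, n3=1, n4=1 → 1 — matches
  n3 stuck-at-0: n1=1, n2=0, n3=0 [stuck-at-0], n4=0 → 0 — eliminated
Only n1 stuck-at-0 reproduces the observed 1.

n1 stuck-at-0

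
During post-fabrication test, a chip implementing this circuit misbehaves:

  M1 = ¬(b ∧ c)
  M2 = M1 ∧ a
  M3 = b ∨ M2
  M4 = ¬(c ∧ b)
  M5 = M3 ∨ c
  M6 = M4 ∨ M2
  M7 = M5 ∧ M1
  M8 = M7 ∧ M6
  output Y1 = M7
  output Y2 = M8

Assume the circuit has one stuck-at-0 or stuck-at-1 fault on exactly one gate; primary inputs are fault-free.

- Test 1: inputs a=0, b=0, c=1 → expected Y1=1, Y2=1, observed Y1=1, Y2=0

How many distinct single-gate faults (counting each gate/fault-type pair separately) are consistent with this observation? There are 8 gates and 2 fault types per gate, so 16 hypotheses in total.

Fault-free: M1=1, M2=0, M3=0, M4=1, M5=1, M6=1, M7=1, M8=1 → Y1=1, Y2=1. Observed Y1=1, Y2=0.
  M1: none of the 2 fault types match ✗
  M2: none of the 2 fault types match ✗
  M3: none of the 2 fault types match ✗
  M4: stuck-at-0 ✓; others ✗
  M5: none of the 2 fault types match ✗
  M6: stuck-at-0 ✓; others ✗
  M7: none of the 2 fault types match ✗
  M8: stuck-at-0 ✓; others ✗
Consistent faults: {M4 stuck-at-0, M6 stuck-at-0, M8 stuck-at-0} — 3 in all.

3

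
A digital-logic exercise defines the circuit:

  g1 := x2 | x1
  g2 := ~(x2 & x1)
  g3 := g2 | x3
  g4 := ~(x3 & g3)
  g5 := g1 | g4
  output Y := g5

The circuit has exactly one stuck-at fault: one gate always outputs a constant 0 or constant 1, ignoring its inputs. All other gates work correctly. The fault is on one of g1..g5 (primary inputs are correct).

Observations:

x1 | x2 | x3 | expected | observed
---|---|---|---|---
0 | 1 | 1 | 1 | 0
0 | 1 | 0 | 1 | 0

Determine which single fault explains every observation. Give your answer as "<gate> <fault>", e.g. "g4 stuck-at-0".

Fault-free values for test 1 (x1=0, x2=1, x3=1): g1=1, g2=1, g3=1, g4=0, g5=1, giving Y=1. Observed 0.
Test 1: faults giving observed 0 are {g1 stuck-at-0, g5 stuck-at-0}.
Test 2 (x1=0, x2=1, x3=0): fault-free g1=1, g2=1, g3=1, g4=1, g5=1 → 1; observed 0. Eliminates g1 stuck-at-0.
Only g5 stuck-at-0 is consistent with every test.

g5 stuck-at-0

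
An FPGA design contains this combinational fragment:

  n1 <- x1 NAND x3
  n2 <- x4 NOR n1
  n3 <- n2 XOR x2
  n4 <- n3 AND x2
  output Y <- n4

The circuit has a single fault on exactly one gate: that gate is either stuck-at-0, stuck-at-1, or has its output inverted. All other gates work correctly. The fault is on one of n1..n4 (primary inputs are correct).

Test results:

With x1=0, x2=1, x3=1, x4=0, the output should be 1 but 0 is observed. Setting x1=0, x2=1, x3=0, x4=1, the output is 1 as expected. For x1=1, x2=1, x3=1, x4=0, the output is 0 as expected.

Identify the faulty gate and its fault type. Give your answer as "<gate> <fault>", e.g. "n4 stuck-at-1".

Fault-free values for test 1 (x1=0, x2=1, x3=1, x4=0): n1=1, n2=0, n3=1, n4=1, giving Y=1. Observed 0.
Test 1: faults giving observed 0 are {n1 stuck-at-0, n1 inverted output, n2 stuck-at-1, n2 inverted output, n3 stuck-at-0, n3 inverted output, n4 stuck-at-0, n4 inverted output}.
Test 2 (x1=0, x2=1, x3=0, x4=1): fault-free n1=1, n2=0, n3=1, n4=1 → 1; observed 1. Eliminates n2 stuck-at-1, n2 inverted output, n3 stuck-at-0, n3 inverted output, n4 stuck-at-0, n4 inverted output.
Test 3 (x1=1, x2=1, x3=1, x4=0): fault-free n1=0, n2=1, n3=0, n4=0 → 0; observed 0. Eliminates n1 inverted output.
Only n1 stuck-at-0 is consistent with every test.

n1 stuck-at-0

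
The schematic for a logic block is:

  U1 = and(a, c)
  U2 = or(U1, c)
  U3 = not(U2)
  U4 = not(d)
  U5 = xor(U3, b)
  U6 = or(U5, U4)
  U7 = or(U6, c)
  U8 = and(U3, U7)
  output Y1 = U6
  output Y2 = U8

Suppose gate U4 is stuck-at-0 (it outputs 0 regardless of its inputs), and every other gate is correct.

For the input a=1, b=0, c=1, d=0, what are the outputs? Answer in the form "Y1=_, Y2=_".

Y1=0, Y2=0

Propagate with U4 forced: U1=1, U2=1, U3=0, U4=0 [stuck-at-0], U5=0, U6=0, U7=1, U8=0.
So the outputs are Y1=0, Y2=0. (Without the fault they would be Y1=1, Y2=0.)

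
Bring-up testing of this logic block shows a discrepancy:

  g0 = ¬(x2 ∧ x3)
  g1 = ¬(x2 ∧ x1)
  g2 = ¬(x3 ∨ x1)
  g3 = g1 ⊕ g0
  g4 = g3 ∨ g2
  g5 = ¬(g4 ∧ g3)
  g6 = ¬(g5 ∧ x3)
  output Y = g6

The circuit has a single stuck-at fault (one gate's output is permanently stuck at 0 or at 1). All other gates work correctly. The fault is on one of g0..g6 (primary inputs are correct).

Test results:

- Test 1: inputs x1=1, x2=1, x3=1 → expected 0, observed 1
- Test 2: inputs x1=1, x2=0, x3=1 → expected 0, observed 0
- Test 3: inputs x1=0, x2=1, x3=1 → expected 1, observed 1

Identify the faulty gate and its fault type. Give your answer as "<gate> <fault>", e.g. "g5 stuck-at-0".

Fault-free values for test 1 (x1=1, x2=1, x3=1): g0=0, g1=0, g2=0, g3=0, g4=0, g5=1, g6=0, giving Y=0. Observed 1.
Test 1: faults giving observed 1 are {g0 stuck-at-1, g1 stuck-at-1, g3 stuck-at-1, g5 stuck-at-0, g6 stuck-at-1}.
Test 2 (x1=1, x2=0, x3=1): fault-free g0=1, g1=1, g2=0, g3=0, g4=0, g5=1, g6=0 → 0; observed 0. Eliminates g3 stuck-at-1, g5 stuck-at-0, g6 stuck-at-1.
Test 3 (x1=0, x2=1, x3=1): fault-free g0=0, g1=1, g2=0, g3=1, g4=1, g5=0, g6=1 → 1; observed 1. Eliminates g0 stuck-at-1.
Only g1 stuck-at-1 is consistent with every test.

g1 stuck-at-1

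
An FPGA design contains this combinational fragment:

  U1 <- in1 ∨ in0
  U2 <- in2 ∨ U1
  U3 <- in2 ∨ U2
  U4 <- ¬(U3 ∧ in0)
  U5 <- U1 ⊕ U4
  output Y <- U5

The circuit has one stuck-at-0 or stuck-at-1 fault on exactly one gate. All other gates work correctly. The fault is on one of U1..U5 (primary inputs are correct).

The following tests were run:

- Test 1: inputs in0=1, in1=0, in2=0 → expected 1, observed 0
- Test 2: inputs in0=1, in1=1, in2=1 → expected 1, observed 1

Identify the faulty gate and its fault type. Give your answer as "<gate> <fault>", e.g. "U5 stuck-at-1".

U2 stuck-at-0

Fault-free values for test 1 (in0=1, in1=0, in2=0): U1=1, U2=1, U3=1, U4=0, U5=1, giving Y=1. Observed 0.
Test 1: faults giving observed 0 are {U2 stuck-at-0, U3 stuck-at-0, U4 stuck-at-1, U5 stuck-at-0}.
Test 2 (in0=1, in1=1, in2=1): fault-free U1=1, U2=1, U3=1, U4=0, U5=1 → 1; observed 1. Eliminates U3 stuck-at-0, U4 stuck-at-1, U5 stuck-at-0.
Only U2 stuck-at-0 is consistent with every test.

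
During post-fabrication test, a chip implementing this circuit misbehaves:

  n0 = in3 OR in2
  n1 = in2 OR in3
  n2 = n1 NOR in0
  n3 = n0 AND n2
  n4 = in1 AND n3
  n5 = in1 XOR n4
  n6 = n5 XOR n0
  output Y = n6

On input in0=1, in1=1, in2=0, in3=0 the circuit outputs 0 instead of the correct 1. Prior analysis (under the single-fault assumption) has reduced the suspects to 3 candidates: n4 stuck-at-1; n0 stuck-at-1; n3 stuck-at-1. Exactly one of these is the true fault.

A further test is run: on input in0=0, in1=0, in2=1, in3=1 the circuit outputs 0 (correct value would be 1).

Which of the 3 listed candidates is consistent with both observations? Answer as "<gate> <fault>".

n4 stuck-at-1

Evaluate each candidate on input in0=0, in1=0, in2=1, in3=1:
  n4 stuck-at-1: n0=1, n1=1, n2=0, n3=0, n4=1 [stuck-at-1], n5=1, n6=0 → 0 — matches
  n0 stuck-at-1: n0=1 [stuck-at-1], n1=1, n2=0, n3=0, n4=0, n5=0, n6=1 → 1 — eliminated
  n3 stuck-at-1: n0=1, n1=1, n2=0, n3=1 [stuck-at-1], n4=0, n5=0, n6=1 → 1 — eliminated
Only n4 stuck-at-1 reproduces the observed 0.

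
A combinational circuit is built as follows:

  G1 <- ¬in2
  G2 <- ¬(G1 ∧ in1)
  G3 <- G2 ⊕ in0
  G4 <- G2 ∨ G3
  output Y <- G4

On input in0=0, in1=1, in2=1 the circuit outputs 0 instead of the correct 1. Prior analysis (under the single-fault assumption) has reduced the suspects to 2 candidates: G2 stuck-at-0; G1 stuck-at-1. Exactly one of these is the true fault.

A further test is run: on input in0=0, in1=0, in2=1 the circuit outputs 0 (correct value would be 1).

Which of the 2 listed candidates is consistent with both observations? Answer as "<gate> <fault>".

G2 stuck-at-0

Evaluate each candidate on input in0=0, in1=0, in2=1:
  G2 stuck-at-0: G1=0, G2=0 [stuck-at-0], G3=0, G4=0 → 0 — matches
  G1 stuck-at-1: G1=1 [stuck-at-1], G2=1, G3=1, G4=1 → 1 — eliminated
Only G2 stuck-at-0 reproduces the observed 0.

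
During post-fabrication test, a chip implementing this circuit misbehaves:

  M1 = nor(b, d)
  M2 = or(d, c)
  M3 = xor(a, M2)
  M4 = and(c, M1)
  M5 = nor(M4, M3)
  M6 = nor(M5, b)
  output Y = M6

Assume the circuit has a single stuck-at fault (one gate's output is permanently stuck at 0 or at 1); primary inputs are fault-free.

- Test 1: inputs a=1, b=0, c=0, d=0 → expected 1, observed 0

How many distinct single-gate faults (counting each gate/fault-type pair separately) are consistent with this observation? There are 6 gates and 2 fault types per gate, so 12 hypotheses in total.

4

Fault-free: M1=1, M2=0, M3=1, M4=0, M5=0, M6=1 → 1. Observed 0.
  M1 stuck-at-0: output 1 ✗
  M1 stuck-at-1: output 1 ✗
  M2 stuck-at-0: output 1 ✗
  M2 stuck-at-1: output 0 ✓
  M3 stuck-at-0: output 0 ✓
  M3 stuck-at-1: output 1 ✗
  M4 stuck-at-0: output 1 ✗
  M4 stuck-at-1: output 1 ✗
  M5 stuck-at-0: output 1 ✗
  M5 stuck-at-1: output 0 ✓
  M6 stuck-at-0: output 0 ✓
  M6 stuck-at-1: output 1 ✗
Consistent faults: {M2 stuck-at-1, M3 stuck-at-0, M5 stuck-at-1, M6 stuck-at-0} — 4 in all.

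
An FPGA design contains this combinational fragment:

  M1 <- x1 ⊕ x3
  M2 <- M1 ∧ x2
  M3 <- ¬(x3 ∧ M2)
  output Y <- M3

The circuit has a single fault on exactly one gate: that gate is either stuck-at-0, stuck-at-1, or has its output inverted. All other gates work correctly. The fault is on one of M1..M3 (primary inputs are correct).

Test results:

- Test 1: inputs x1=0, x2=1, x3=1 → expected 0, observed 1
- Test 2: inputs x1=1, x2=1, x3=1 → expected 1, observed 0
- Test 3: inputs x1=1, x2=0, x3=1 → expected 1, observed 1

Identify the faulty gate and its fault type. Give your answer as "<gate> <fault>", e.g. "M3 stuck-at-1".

Fault-free values for test 1 (x1=0, x2=1, x3=1): M1=1, M2=1, M3=0, giving Y=0. Observed 1.
Test 1: faults giving observed 1 are {M1 stuck-at-0, M1 inverted output, M2 stuck-at-0, M2 inverted output, M3 stuck-at-1, M3 inverted output}.
Test 2 (x1=1, x2=1, x3=1): fault-free M1=0, M2=0, M3=1 → 1; observed 0. Eliminates M1 stuck-at-0, M2 stuck-at-0, M3 stuck-at-1.
Test 3 (x1=1, x2=0, x3=1): fault-free M1=0, M2=0, M3=1 → 1; observed 1. Eliminates M2 inverted output, M3 inverted output.
Only M1 inverted output is consistent with every test.

M1 inverted output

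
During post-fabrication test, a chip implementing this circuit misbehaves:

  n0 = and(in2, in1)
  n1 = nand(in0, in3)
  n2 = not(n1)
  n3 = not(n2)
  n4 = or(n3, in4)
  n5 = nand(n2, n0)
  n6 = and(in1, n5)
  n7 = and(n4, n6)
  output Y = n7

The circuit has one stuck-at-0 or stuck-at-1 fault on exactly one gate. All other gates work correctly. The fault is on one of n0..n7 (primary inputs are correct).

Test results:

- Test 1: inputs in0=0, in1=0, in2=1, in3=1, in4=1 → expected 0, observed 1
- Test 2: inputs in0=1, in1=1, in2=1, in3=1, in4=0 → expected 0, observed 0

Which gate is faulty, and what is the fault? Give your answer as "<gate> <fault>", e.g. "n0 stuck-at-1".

Fault-free values for test 1 (in0=0, in1=0, in2=1, in3=1, in4=1): n0=0, n1=1, n2=0, n3=1, n4=1, n5=1, n6=0, n7=0, giving Y=0. Observed 1.
Test 1: faults giving observed 1 are {n6 stuck-at-1, n7 stuck-at-1}.
Test 2 (in0=1, in1=1, in2=1, in3=1, in4=0): fault-free n0=1, n1=0, n2=1, n3=0, n4=0, n5=0, n6=0, n7=0 → 0; observed 0. Eliminates n7 stuck-at-1.
Only n6 stuck-at-1 is consistent with every test.

n6 stuck-at-1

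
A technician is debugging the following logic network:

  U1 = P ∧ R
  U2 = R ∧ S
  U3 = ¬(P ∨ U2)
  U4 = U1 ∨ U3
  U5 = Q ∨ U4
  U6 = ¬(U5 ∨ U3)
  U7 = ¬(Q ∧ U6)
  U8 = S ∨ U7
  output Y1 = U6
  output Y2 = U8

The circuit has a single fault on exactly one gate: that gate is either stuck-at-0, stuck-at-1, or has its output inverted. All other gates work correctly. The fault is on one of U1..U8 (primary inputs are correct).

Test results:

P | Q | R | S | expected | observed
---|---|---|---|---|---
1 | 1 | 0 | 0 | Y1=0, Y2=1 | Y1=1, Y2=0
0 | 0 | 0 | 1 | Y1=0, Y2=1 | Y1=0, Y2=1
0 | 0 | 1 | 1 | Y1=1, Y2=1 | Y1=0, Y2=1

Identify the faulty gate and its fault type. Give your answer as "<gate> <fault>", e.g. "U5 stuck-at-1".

U5 inverted output

Fault-free values for test 1 (P=1, Q=1, R=0, S=0): U1=0, U2=0, U3=0, U4=0, U5=1, U6=0, U7=1, U8=1, giving Y1=0, Y2=1. Observed Y1=1, Y2=0.
Test 1: faults giving observed Y1=1, Y2=0 are {U5 stuck-at-0, U5 inverted output, U6 stuck-at-1, U6 inverted output}.
Test 2 (P=0, Q=0, R=0, S=1): fault-free U1=0, U2=0, U3=1, U4=1, U5=1, U6=0, U7=1, U8=1 → Y1=0, Y2=1; observed Y1=0, Y2=1. Eliminates U6 stuck-at-1, U6 inverted output.
Test 3 (P=0, Q=0, R=1, S=1): fault-free U1=0, U2=1, U3=0, U4=0, U5=0, U6=1, U7=1, U8=1 → Y1=1, Y2=1; observed Y1=0, Y2=1. Eliminates U5 stuck-at-0.
Only U5 inverted output is consistent with every test.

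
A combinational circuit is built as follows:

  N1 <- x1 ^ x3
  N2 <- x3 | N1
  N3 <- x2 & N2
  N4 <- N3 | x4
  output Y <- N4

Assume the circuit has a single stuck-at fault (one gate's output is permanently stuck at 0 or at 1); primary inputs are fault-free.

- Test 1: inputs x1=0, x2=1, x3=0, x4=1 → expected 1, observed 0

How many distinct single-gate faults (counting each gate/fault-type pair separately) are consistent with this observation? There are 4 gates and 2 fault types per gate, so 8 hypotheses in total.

1

Fault-free: N1=0, N2=0, N3=0, N4=1 → 1. Observed 0.
  N1 stuck-at-0: output 1 ✗
  N1 stuck-at-1: output 1 ✗
  N2 stuck-at-0: output 1 ✗
  N2 stuck-at-1: output 1 ✗
  N3 stuck-at-0: output 1 ✗
  N3 stuck-at-1: output 1 ✗
  N4 stuck-at-0: output 0 ✓
  N4 stuck-at-1: output 1 ✗
Consistent faults: {N4 stuck-at-0} — 1 in all.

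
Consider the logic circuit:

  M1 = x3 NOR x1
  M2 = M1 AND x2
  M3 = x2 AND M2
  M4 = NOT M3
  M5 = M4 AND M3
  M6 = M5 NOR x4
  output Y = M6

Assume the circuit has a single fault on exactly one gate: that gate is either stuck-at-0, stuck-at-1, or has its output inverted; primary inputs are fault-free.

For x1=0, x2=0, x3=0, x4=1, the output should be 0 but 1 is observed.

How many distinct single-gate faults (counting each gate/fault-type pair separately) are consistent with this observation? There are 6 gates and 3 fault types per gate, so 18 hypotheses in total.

2

Fault-free: M1=1, M2=0, M3=0, M4=1, M5=0, M6=0 → 0. Observed 1.
  M1: none of the 3 fault types match ✗
  M2: none of the 3 fault types match ✗
  M3: none of the 3 fault types match ✗
  M4: none of the 3 fault types match ✗
  M5: none of the 3 fault types match ✗
  M6: stuck-at-1, inverted output ✓; others ✗
Consistent faults: {M6 stuck-at-1, M6 inverted output} — 2 in all.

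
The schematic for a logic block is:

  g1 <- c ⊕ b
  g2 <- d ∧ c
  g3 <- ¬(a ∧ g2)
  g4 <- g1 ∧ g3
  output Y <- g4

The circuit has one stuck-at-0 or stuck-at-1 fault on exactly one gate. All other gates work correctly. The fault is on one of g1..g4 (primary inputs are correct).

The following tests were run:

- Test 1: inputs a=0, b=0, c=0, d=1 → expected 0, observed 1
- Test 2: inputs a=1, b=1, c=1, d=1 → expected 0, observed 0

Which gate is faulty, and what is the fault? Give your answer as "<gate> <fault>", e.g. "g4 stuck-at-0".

Fault-free values for test 1 (a=0, b=0, c=0, d=1): g1=0, g2=0, g3=1, g4=0, giving Y=0. Observed 1.
Test 1: faults giving observed 1 are {g1 stuck-at-1, g4 stuck-at-1}.
Test 2 (a=1, b=1, c=1, d=1): fault-free g1=0, g2=1, g3=0, g4=0 → 0; observed 0. Eliminates g4 stuck-at-1.
Only g1 stuck-at-1 is consistent with every test.

g1 stuck-at-1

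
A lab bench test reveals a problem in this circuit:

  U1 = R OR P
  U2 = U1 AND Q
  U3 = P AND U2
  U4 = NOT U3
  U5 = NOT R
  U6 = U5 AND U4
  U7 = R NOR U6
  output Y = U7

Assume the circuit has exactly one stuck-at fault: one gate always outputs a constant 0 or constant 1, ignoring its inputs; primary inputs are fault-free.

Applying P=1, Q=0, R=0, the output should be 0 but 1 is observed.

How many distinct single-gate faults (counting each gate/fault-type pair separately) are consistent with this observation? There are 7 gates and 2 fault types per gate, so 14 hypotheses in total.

Fault-free: U1=1, U2=0, U3=0, U4=1, U5=1, U6=1, U7=0 → 0. Observed 1.
  U1 stuck-at-0: output 0 ✗
  U1 stuck-at-1: output 0 ✗
  U2 stuck-at-0: output 0 ✗
  U2 stuck-at-1: output 1 ✓
  U3 stuck-at-0: output 0 ✗
  U3 stuck-at-1: output 1 ✓
  U4 stuck-at-0: output 1 ✓
  U4 stuck-at-1: output 0 ✗
  U5 stuck-at-0: output 1 ✓
  U5 stuck-at-1: output 0 ✗
  U6 stuck-at-0: output 1 ✓
  U6 stuck-at-1: output 0 ✗
  U7 stuck-at-0: output 0 ✗
  U7 stuck-at-1: output 1 ✓
Consistent faults: {U2 stuck-at-1, U3 stuck-at-1, U4 stuck-at-0, U5 stuck-at-0, U6 stuck-at-0, U7 stuck-at-1} — 6 in all.

6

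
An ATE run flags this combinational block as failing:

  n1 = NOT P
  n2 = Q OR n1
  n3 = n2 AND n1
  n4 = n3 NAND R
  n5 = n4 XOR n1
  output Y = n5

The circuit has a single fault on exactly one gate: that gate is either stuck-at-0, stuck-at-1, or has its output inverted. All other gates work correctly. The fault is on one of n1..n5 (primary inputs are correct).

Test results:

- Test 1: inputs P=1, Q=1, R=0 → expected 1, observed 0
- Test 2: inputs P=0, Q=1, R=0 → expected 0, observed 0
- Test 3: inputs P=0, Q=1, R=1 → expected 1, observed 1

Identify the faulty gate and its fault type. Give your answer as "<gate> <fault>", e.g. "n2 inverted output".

Fault-free values for test 1 (P=1, Q=1, R=0): n1=0, n2=1, n3=0, n4=1, n5=1, giving Y=1. Observed 0.
Test 1: faults giving observed 0 are {n1 stuck-at-1, n1 inverted output, n4 stuck-at-0, n4 inverted output, n5 stuck-at-0, n5 inverted output}.
Test 2 (P=0, Q=1, R=0): fault-free n1=1, n2=1, n3=1, n4=1, n5=0 → 0; observed 0. Eliminates n1 inverted output, n4 stuck-at-0, n4 inverted output, n5 inverted output.
Test 3 (P=0, Q=1, R=1): fault-free n1=1, n2=1, n3=1, n4=0, n5=1 → 1; observed 1. Eliminates n5 stuck-at-0.
Only n1 stuck-at-1 is consistent with every test.

n1 stuck-at-1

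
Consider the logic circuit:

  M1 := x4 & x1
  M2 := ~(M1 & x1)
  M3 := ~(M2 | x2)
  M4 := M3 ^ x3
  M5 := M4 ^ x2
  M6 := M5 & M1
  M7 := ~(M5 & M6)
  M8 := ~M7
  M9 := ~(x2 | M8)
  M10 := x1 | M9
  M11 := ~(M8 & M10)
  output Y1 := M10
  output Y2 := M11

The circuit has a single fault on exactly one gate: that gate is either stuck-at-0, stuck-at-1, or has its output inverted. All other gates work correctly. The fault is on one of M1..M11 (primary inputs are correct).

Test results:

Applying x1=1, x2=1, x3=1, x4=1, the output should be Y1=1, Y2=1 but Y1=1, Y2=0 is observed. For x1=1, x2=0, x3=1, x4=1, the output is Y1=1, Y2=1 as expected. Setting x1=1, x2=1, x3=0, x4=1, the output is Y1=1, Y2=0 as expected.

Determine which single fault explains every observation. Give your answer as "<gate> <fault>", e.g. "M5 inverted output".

M4 stuck-at-0

Fault-free values for test 1 (x1=1, x2=1, x3=1, x4=1): M1=1, M2=0, M3=0, M4=1, M5=0, M6=0, M7=1, M8=0, M9=0, M10=1, M11=1, giving Y1=1, Y2=1. Observed Y1=1, Y2=0.
Test 1: faults giving observed Y1=1, Y2=0 are {M3 stuck-at-1, M3 inverted output, M4 stuck-at-0, M4 inverted output, M5 stuck-at-1, M5 inverted output, M7 stuck-at-0, M7 inverted output, M8 stuck-at-1, M8 inverted output, M11 stuck-at-0, M11 inverted output}.
Test 2 (x1=1, x2=0, x3=1, x4=1): fault-free M1=1, M2=0, M3=1, M4=0, M5=0, M6=0, M7=1, M8=0, M9=1, M10=1, M11=1 → Y1=1, Y2=1; observed Y1=1, Y2=1. Eliminates M3 inverted output, M4 inverted output, M5 stuck-at-1, M5 inverted output, M7 stuck-at-0, M7 inverted output, M8 stuck-at-1, M8 inverted output, M11 stuck-at-0, M11 inverted output.
Test 3 (x1=1, x2=1, x3=0, x4=1): fault-free M1=1, M2=0, M3=0, M4=0, M5=1, M6=1, M7=0, M8=1, M9=0, M10=1, M11=0 → Y1=1, Y2=0; observed Y1=1, Y2=0. Eliminates M3 stuck-at-1.
Only M4 stuck-at-0 is consistent with every test.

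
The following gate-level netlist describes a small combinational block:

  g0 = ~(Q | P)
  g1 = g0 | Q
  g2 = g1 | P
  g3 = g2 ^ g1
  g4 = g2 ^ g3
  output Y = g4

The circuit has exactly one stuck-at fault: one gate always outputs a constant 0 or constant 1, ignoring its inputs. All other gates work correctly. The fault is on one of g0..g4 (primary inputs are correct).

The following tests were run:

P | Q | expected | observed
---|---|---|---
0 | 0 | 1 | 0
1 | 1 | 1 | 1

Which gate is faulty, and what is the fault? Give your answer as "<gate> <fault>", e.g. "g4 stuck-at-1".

g0 stuck-at-0

Fault-free values for test 1 (P=0, Q=0): g0=1, g1=1, g2=1, g3=0, g4=1, giving Y=1. Observed 0.
Test 1: faults giving observed 0 are {g0 stuck-at-0, g1 stuck-at-0, g3 stuck-at-1, g4 stuck-at-0}.
Test 2 (P=1, Q=1): fault-free g0=0, g1=1, g2=1, g3=0, g4=1 → 1; observed 1. Eliminates g1 stuck-at-0, g3 stuck-at-1, g4 stuck-at-0.
Only g0 stuck-at-0 is consistent with every test.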